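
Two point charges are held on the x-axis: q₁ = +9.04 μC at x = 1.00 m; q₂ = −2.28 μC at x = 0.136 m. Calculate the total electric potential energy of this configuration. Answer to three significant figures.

The work to assemble the configuration equals its total potential energy, U = Σ kqᵢqⱼ/rᵢⱼ over all pairs.
Pair separations: r₁₂ = 0.864 m.
U = (-0.214) = -0.214 J.

-0.214 J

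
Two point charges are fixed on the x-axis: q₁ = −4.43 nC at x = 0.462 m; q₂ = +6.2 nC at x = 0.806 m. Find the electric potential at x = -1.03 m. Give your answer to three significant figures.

3.67 V

The total potential is the scalar sum of each charge's contribution, V = Σ kqᵢ/rᵢ.
Distances from the field point to each charge: r₁ = 1.49 m, r₂ = 1.84 m.
V = k[(-4.43×10⁻⁹)/(1.49) + (6.20×10⁻⁹)/(1.84)] = 3.67 V.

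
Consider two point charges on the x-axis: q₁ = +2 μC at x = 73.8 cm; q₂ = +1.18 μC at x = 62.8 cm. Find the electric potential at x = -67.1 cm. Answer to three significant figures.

The total potential is the scalar sum of each charge's contribution, V = Σ kqᵢ/rᵢ.
Distances from the field point to each charge: r₁ = 1.41 m, r₂ = 1.30 m.
V = k[(2.00×10⁻⁶)/(1.41) + (1.18×10⁻⁶)/(1.30)] = 2.09×10⁴ V.

2.09×10⁴ V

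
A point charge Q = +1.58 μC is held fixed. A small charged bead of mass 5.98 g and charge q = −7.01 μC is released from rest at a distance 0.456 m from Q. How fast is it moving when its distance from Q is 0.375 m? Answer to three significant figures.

Only the electrostatic force acts, so mechanical energy is conserved: ½mv² = U₁ − U₂ = kQq(1/r₁ − 1/r₂).
U₁ − U₂ = (8.99×10⁹ N·m²/C²)(1.58×10⁻⁶ C)(-7.01×10⁻⁶ C)(1/0.456 − 1/0.375) = 0.0472 J.
v = √(2·0.0472/5.98×10⁻³) = 3.97 m/s.

3.97 m/s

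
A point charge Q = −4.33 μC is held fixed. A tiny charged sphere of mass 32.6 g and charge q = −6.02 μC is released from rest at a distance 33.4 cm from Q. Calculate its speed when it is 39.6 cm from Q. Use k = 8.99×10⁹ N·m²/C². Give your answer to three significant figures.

2.60 m/s

Only the electrostatic force acts, so mechanical energy is conserved: ½mv² = U₁ − U₂ = kQq(1/r₁ − 1/r₂).
U₁ − U₂ = (8.99×10⁹ N·m²/C²)(-4.33×10⁻⁶ C)(-6.02×10⁻⁶ C)(1/0.334 − 1/0.396) = 0.110 J.
v = √(2·0.110/0.0326) = 2.60 m/s.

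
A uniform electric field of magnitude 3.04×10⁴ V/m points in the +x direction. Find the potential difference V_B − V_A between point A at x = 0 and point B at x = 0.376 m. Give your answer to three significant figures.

-1.14×10⁴ V

In a uniform field, potential decreases in the direction of E: V_B − V_A = −E·Δx.
V_B − V_A = −(3.04×10⁴ V/m)(0.376 m) = -1.14×10⁴ V.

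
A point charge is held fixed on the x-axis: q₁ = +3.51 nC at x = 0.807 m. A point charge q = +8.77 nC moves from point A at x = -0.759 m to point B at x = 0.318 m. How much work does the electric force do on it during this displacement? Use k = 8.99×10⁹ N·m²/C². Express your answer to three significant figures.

The work done by the electric force is W_field = −ΔU = −q(V_B − V_A) = q(V_A − V_B).
At A: distance to the source charge is 1.57 m; V_A = kq₁/r = 20.1 V.
At B: distance to the source charge is 0.489 m; V_B = kq₁/r = 64.5 V.
ΔV = V_B − V_A = 44.4 V.
W_field = −qΔV = −(8.77×10⁻⁹ C)(44.4 V) = -3.89×10⁻⁷ J.

-3.89×10⁻⁷ J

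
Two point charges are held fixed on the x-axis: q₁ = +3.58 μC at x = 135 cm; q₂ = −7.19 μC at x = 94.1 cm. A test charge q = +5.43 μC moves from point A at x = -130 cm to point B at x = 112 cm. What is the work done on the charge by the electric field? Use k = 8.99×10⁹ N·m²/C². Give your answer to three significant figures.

1.11 J

The work done by the electric force is W_field = −ΔU = −q(V_B − V_A) = q(V_A − V_B).
At A: distances to the source charges are 2.65 m, 2.24 m; V_A = Σ kqᵢ/rᵢ = -1.67×10⁴ V.
At B: distances to the source charges are 0.230 m, 0.179 m; V_B = Σ kqᵢ/rᵢ = -2.21×10⁵ V.
ΔV = V_B − V_A = -2.04×10⁵ V.
W_field = −qΔV = −(5.43×10⁻⁶ C)(-2.04×10⁵ V) = 1.11 J.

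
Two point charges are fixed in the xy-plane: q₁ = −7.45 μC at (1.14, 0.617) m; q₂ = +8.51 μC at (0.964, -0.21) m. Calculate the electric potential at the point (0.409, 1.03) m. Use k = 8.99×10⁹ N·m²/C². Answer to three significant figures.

-2.35×10⁴ V

The total potential is the scalar sum of each charge's contribution, V = Σ kqᵢ/rᵢ.
Distances from the field point to each charge: r₁ = 0.840 m, r₂ = 1.36 m.
V = k[(-7.45×10⁻⁶)/(0.840) + (8.51×10⁻⁶)/(1.36)] = -2.35×10⁴ V.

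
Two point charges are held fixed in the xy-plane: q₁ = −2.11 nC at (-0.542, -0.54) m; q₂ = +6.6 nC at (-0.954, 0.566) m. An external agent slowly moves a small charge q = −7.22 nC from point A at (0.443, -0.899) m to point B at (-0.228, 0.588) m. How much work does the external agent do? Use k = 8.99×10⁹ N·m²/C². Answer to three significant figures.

For quasistatic motion the external work equals the change in potential energy: W_ext = qΔV = q(V_B − V_A).
At A: distances to the source charges are 1.05 m, 2.02 m; V_A = Σ kqᵢ/rᵢ = 11.2 V.
At B: distances to the source charges are 1.17 m, 0.726 m; V_B = Σ kqᵢ/rᵢ = 65.5 V.
ΔV = V_B − V_A = 54.3 V.
W_ext = qΔV = (-7.22×10⁻⁹ C)(54.3 V) = -3.92×10⁻⁷ J.

-3.92×10⁻⁷ J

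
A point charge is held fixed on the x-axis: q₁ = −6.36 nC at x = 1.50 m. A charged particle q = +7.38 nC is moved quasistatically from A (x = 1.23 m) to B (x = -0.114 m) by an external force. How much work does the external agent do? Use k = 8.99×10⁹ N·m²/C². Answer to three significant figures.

For quasistatic motion the external work equals the change in potential energy: W_ext = qΔV = q(V_B − V_A).
At A: distance to the source charge is 0.270 m; V_A = kq₁/r = -212 V.
At B: distance to the source charge is 1.61 m; V_B = kq₁/r = -35.4 V.
ΔV = V_B − V_A = 176 V.
W_ext = qΔV = (7.38×10⁻⁹ C)(176 V) = 1.30×10⁻⁶ J.

1.30×10⁻⁶ J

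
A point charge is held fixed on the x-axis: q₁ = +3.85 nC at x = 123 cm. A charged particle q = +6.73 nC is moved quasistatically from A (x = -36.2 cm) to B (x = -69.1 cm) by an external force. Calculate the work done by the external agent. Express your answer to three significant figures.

-2.51×10⁻⁸ J

For quasistatic motion the external work equals the change in potential energy: W_ext = qΔV = q(V_B − V_A).
At A: distance to the source charge is 1.59 m; V_A = kq₁/r = 21.7 V.
At B: distance to the source charge is 1.92 m; V_B = kq₁/r = 18.0 V.
ΔV = V_B − V_A = -3.72 V.
W_ext = qΔV = (6.73×10⁻⁹ C)(-3.72 V) = -2.51×10⁻⁸ J.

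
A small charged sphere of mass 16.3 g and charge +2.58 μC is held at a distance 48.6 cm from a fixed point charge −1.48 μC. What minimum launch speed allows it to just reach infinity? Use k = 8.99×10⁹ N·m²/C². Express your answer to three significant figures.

To just escape, total mechanical energy must reach zero at infinity: ½mv²_min + U = 0, so ½mv²_min = −U = |kQq|/r.
|U| = |kQq|/r = (8.99×10⁹ N·m²/C²)(1.48×10⁻⁶)(2.58×10⁻⁶)/(0.486) = 0.0706 J.
v_min = √(2|U|/m) = √(2·0.0706/0.0163) = 2.94 m/s.

2.94 m/s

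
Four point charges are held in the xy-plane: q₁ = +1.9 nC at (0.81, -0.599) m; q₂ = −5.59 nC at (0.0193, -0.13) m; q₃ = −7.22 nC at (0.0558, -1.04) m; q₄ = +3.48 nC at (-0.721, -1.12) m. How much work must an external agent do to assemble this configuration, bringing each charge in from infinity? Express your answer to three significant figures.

-2.41×10⁻⁷ J

The work to assemble the configuration equals its total potential energy, U = Σ kqᵢqⱼ/rᵢⱼ over all pairs.
Pair separations: r₁₂ = 0.919 m, r₁₃ = 0.874 m, r₁₄ = 1.62 m, r₂₃ = 0.911 m, r₂₄ = 1.24 m, r₃₄ = 0.781 m.
Summing all 6 pair terms gives U = -2.41×10⁻⁷ J.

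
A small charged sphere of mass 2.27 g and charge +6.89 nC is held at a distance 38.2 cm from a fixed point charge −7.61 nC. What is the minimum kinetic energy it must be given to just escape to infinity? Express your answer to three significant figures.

1.23×10⁻⁶ J

To just escape, total mechanical energy must reach zero at infinity: ½mv²_min + U = 0, so ½mv²_min = −U = |kQq|/r.
|U| = |kQq|/r = (8.99×10⁹ N·m²/C²)(7.61×10⁻⁹)(6.89×10⁻⁹)/(0.382) = 1.23×10⁻⁶ J.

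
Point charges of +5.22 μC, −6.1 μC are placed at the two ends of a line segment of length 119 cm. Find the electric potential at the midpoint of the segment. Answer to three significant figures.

-1.33×10⁴ V

Electric potential is a scalar, so the contributions from each charge add algebraically: V = Σ kqᵢ/rᵢ.
Each charge is 0.595 m from the midpoint.
V = k[(5.22×10⁻⁶)/(0.595) + (-6.10×10⁻⁶)/(0.595)] = -1.33×10⁴ V.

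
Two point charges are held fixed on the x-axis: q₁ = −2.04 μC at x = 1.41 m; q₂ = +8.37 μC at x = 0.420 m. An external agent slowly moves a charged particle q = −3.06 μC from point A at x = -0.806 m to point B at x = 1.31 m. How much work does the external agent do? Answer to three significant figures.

0.465 J

For quasistatic motion the external work equals the change in potential energy: W_ext = qΔV = q(V_B − V_A).
At A: distances to the source charges are 2.22 m, 1.23 m; V_A = Σ kqᵢ/rᵢ = 5.31×10⁴ V.
At B: distances to the source charges are 0.100 m, 0.890 m; V_B = Σ kqᵢ/rᵢ = -9.88×10⁴ V.
ΔV = V_B − V_A = -1.52×10⁵ V.
W_ext = qΔV = (-3.06×10⁻⁶ C)(-1.52×10⁵ V) = 0.465 J.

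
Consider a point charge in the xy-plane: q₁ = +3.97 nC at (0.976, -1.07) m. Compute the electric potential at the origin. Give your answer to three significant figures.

24.6 V

Electric potential is a scalar, so the contributions from each charge add algebraically: V = Σ kqᵢ/rᵢ.
Distances from the field point to each charge: r₁ = 1.45 m.
V = k[(3.97×10⁻⁹)/(1.45)] = 24.6 V.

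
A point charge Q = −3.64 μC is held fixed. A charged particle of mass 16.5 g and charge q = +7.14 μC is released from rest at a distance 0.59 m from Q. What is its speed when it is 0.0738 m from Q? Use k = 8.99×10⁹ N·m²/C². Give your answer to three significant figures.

18.3 m/s

Only the electrostatic force acts, so mechanical energy is conserved: ½mv² = U₁ − U₂ = kQq(1/r₁ − 1/r₂).
U₁ − U₂ = (8.99×10⁹ N·m²/C²)(-3.64×10⁻⁶ C)(7.14×10⁻⁶ C)(1/0.590 − 1/0.0738) = 2.77 J.
v = √(2·2.77/0.0165) = 18.3 m/s.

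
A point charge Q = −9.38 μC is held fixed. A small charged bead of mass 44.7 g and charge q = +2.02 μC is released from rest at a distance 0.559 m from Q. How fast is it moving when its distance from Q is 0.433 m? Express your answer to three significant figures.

Only the electrostatic force acts, so mechanical energy is conserved: ½mv² = U₁ − U₂ = kQq(1/r₁ − 1/r₂).
U₁ − U₂ = (8.99×10⁹ N·m²/C²)(-9.38×10⁻⁶ C)(2.02×10⁻⁶ C)(1/0.559 − 1/0.433) = 0.0887 J.
v = √(2·0.0887/0.0447) = 1.99 m/s.

1.99 m/s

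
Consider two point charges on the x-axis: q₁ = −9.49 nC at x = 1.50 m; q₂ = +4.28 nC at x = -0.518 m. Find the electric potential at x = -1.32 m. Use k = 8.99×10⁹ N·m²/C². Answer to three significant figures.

17.7 V

The total potential is the scalar sum of each charge's contribution, V = Σ kqᵢ/rᵢ.
Distances from the field point to each charge: r₁ = 2.82 m, r₂ = 0.802 m.
V = k[(-9.49×10⁻⁹)/(2.82) + (4.28×10⁻⁹)/(0.802)] = 17.7 V.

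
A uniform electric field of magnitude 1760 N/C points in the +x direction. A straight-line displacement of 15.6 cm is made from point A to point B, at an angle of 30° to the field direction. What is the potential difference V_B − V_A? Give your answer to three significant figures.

-238 V

Only the component of displacement along E changes the potential: ΔV = −E·d·cosθ.
ΔV = −(1760 V/m)(0.156 m)cos30° = -238 V.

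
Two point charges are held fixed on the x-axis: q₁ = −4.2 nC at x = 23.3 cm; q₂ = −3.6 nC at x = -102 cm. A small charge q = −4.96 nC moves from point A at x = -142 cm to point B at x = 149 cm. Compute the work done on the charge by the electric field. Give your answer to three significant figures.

The work done by the electric force is W_field = −ΔU = −q(V_B − V_A) = q(V_A − V_B).
At A: distances to the source charges are 1.65 m, 0.400 m; V_A = Σ kqᵢ/rᵢ = -104 V.
At B: distances to the source charges are 1.26 m, 2.51 m; V_B = Σ kqᵢ/rᵢ = -42.9 V.
ΔV = V_B − V_A = 60.8 V.
W_field = −qΔV = −(-4.96×10⁻⁹ C)(60.8 V) = 3.02×10⁻⁷ J.

3.02×10⁻⁷ J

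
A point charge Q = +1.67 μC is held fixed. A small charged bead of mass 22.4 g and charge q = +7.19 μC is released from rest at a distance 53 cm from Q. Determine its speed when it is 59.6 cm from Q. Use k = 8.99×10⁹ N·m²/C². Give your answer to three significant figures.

Only the electrostatic force acts, so mechanical energy is conserved: ½mv² = U₁ − U₂ = kQq(1/r₁ − 1/r₂).
U₁ − U₂ = (8.99×10⁹ N·m²/C²)(1.67×10⁻⁶ C)(7.19×10⁻⁶ C)(1/0.530 − 1/0.596) = 0.0226 J.
v = √(2·0.0226/0.0224) = 1.42 m/s.

1.42 m/s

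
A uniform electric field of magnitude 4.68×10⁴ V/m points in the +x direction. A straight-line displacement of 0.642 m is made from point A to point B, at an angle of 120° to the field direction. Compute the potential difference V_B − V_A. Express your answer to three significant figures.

1.50×10⁴ V

Only the component of displacement along E changes the potential: ΔV = −E·d·cosθ.
ΔV = −(4.68×10⁴ V/m)(0.642 m)cos120° = 1.50×10⁴ V.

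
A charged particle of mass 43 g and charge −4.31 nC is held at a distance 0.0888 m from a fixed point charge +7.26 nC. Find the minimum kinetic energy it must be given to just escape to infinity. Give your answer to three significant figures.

To just escape, total mechanical energy must reach zero at infinity: ½mv²_min + U = 0, so ½mv²_min = −U = |kQq|/r.
|U| = |kQq|/r = (8.99×10⁹ N·m²/C²)(7.26×10⁻⁹)(4.31×10⁻⁹)/(0.0888) = 3.17×10⁻⁶ J.

3.17×10⁻⁶ J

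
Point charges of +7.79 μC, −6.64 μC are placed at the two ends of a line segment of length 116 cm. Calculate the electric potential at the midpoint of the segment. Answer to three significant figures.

Electric potential is a scalar, so the contributions from each charge add algebraically: V = Σ kqᵢ/rᵢ.
Each charge is 0.580 m from the midpoint.
V = k[(7.79×10⁻⁶)/(0.580) + (-6.64×10⁻⁶)/(0.580)] = 1.78×10⁴ V.

1.78×10⁴ V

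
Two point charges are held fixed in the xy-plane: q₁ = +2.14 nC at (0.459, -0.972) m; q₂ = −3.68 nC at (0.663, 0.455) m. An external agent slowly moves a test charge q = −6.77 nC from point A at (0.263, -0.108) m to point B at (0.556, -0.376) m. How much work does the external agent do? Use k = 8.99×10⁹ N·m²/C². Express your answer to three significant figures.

For quasistatic motion the external work equals the change in potential energy: W_ext = qΔV = q(V_B − V_A).
At A: distances to the source charges are 0.886 m, 0.691 m; V_A = Σ kqᵢ/rᵢ = -26.2 V.
At B: distances to the source charges are 0.604 m, 0.838 m; V_B = Σ kqᵢ/rᵢ = -7.63 V.
ΔV = V_B − V_A = 18.6 V.
W_ext = qΔV = (-6.77×10⁻⁹ C)(18.6 V) = -1.26×10⁻⁷ J.

-1.26×10⁻⁷ J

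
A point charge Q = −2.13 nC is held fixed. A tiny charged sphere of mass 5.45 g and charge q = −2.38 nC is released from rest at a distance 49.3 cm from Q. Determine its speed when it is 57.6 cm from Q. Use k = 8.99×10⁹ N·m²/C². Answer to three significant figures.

Only the electrostatic force acts, so mechanical energy is conserved: ½mv² = U₁ − U₂ = kQq(1/r₁ − 1/r₂).
U₁ − U₂ = (8.99×10⁹ N·m²/C²)(-2.13×10⁻⁹ C)(-2.38×10⁻⁹ C)(1/0.493 − 1/0.576) = 1.33×10⁻⁸ J.
v = √(2·1.33×10⁻⁸/5.45×10⁻³) = 2.21×10⁻³ m/s.

2.21×10⁻³ m/s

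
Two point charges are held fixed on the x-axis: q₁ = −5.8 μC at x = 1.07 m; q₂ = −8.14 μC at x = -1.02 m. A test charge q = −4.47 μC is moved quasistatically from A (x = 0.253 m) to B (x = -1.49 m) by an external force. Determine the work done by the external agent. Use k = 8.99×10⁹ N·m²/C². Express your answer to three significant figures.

0.245 J

For quasistatic motion the external work equals the change in potential energy: W_ext = qΔV = q(V_B − V_A).
At A: distances to the source charges are 0.817 m, 1.27 m; V_A = Σ kqᵢ/rᵢ = -1.21×10⁵ V.
At B: distances to the source charges are 2.56 m, 0.470 m; V_B = Σ kqᵢ/rᵢ = -1.76×10⁵ V.
ΔV = V_B − V_A = -5.48×10⁴ V.
W_ext = qΔV = (-4.47×10⁻⁶ C)(-5.48×10⁴ V) = 0.245 J.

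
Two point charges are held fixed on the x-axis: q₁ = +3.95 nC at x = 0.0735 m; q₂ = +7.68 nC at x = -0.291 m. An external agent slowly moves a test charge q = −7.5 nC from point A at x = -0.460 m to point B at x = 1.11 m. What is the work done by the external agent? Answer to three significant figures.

2.94×10⁻⁶ J

For quasistatic motion the external work equals the change in potential energy: W_ext = qΔV = q(V_B − V_A).
At A: distances to the source charges are 0.533 m, 0.169 m; V_A = Σ kqᵢ/rᵢ = 475 V.
At B: distances to the source charges are 1.04 m, 1.40 m; V_B = Σ kqᵢ/rᵢ = 83.5 V.
ΔV = V_B − V_A = -392 V.
W_ext = qΔV = (-7.50×10⁻⁹ C)(-392 V) = 2.94×10⁻⁶ J.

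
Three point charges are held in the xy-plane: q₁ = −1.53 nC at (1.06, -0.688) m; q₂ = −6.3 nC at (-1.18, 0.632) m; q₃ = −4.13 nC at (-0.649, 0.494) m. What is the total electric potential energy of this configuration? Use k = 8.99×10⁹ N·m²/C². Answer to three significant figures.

4.87×10⁻⁷ J

The work to assemble the configuration equals its total potential energy, U = Σ kqᵢqⱼ/rᵢⱼ over all pairs.
Pair separations: r₁₂ = 2.60 m, r₁₃ = 2.08 m, r₂₃ = 0.549 m.
U = (3.33×10⁻⁸) + (2.73×10⁻⁸) + (4.26×10⁻⁷) = 4.87×10⁻⁷ J.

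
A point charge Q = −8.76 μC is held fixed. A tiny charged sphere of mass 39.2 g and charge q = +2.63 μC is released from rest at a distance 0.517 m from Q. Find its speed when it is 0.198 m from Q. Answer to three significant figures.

5.74 m/s

Only the electrostatic force acts, so mechanical energy is conserved: ½mv² = U₁ − U₂ = kQq(1/r₁ − 1/r₂).
U₁ − U₂ = (8.99×10⁹ N·m²/C²)(-8.76×10⁻⁶ C)(2.63×10⁻⁶ C)(1/0.517 − 1/0.198) = 0.645 J.
v = √(2·0.645/0.0392) = 5.74 m/s.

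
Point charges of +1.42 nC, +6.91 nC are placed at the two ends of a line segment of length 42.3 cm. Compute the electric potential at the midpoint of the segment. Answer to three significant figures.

354 V

The total potential is the scalar sum of each charge's contribution, V = Σ kqᵢ/rᵢ.
Each charge is 0.211 m from the midpoint.
V = k[(1.42×10⁻⁹)/(0.211) + (6.91×10⁻⁹)/(0.211)] = 354 V.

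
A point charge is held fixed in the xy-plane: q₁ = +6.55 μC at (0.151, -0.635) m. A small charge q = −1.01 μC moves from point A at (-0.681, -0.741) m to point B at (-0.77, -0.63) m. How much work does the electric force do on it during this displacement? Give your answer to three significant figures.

The work done by the electric force is W_field = −ΔU = −q(V_B − V_A) = q(V_A − V_B).
At A: distance to the source charge is 0.839 m; V_A = kq₁/r = 7.02×10⁴ V.
At B: distance to the source charge is 0.921 m; V_B = kq₁/r = 6.39×10⁴ V.
ΔV = V_B − V_A = -6270 V.
W_field = −qΔV = −(-1.01×10⁻⁶ C)(-6270 V) = -6.34×10⁻³ J.

-6.34×10⁻³ J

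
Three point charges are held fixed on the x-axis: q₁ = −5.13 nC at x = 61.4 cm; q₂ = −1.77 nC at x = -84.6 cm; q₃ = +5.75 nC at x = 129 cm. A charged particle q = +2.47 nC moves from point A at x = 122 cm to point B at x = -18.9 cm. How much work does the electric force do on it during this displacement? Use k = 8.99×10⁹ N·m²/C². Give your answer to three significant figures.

1.73×10⁻⁶ J

The work done by the electric force is W_field = −ΔU = −q(V_B − V_A) = q(V_A − V_B).
At A: distances to the source charges are 0.606 m, 2.07 m, 0.0700 m; V_A = Σ kqᵢ/rᵢ = 655 V.
At B: distances to the source charges are 0.803 m, 0.657 m, 1.48 m; V_B = Σ kqᵢ/rᵢ = -46.7 V.
ΔV = V_B − V_A = -701 V.
W_field = −qΔV = −(2.47×10⁻⁹ C)(-701 V) = 1.73×10⁻⁶ J.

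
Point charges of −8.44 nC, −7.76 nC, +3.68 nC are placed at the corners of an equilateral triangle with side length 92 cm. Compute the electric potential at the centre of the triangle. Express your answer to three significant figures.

The total potential is the scalar sum of each charge's contribution, V = Σ kqᵢ/rᵢ.
The distance from each vertex to the centroid is a/√3 = 0.531 m.
V = k[(-8.44×10⁻⁹)/(0.531) + (-7.76×10⁻⁹)/(0.531) + (3.68×10⁻⁹)/(0.531)] = -212 V.

-212 V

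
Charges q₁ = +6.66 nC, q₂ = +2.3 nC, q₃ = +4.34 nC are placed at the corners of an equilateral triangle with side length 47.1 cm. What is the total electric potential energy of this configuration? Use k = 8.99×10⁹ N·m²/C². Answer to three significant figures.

The assembly work is the sum of pairwise potential energies, U = Σ_{i<j} kqᵢqⱼ/rᵢⱼ.
All three pair separations equal the side length, 0.471 m.
U = (2.92×10⁻⁷) + (5.52×10⁻⁷) + (1.91×10⁻⁷) = 1.03×10⁻⁶ J.

1.03×10⁻⁶ J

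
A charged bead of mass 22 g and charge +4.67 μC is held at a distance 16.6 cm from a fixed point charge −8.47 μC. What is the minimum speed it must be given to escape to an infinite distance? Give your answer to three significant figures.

14.0 m/s

To just escape, total mechanical energy must reach zero at infinity: ½mv²_min + U = 0, so ½mv²_min = −U = |kQq|/r.
|U| = |kQq|/r = (8.99×10⁹ N·m²/C²)(8.47×10⁻⁶)(4.67×10⁻⁶)/(0.166) = 2.14 J.
v_min = √(2|U|/m) = √(2·2.14/0.0220) = 14.0 m/s.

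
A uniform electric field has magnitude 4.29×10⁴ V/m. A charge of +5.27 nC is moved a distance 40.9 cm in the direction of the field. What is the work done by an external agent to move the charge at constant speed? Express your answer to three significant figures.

-9.25×10⁻⁵ J

The potential change for a displacement 40.9 cm in the direction of the field is ΔV = −Ed = -1.75×10⁴ V.
W_ext = qΔV = -9.25×10⁻⁵ J.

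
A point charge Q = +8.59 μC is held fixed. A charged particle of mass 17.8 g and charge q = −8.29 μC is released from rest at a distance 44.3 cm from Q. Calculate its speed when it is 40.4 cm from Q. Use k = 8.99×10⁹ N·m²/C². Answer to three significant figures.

3.96 m/s

Only the electrostatic force acts, so mechanical energy is conserved: ½mv² = U₁ − U₂ = kQq(1/r₁ − 1/r₂).
U₁ − U₂ = (8.99×10⁹ N·m²/C²)(8.59×10⁻⁶ C)(-8.29×10⁻⁶ C)(1/0.443 − 1/0.404) = 0.140 J.
v = √(2·0.140/0.0178) = 3.96 m/s.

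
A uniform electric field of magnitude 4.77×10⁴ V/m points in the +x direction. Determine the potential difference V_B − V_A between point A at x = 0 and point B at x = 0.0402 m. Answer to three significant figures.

-1920 V

In a uniform field, potential decreases in the direction of E: V_B − V_A = −E·Δx.
V_B − V_A = −(4.77×10⁴ V/m)(0.0402 m) = -1920 V.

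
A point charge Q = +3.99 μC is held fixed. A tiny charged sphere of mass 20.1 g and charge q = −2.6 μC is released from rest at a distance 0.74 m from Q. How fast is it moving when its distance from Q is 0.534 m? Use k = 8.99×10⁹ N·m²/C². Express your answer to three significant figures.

2.20 m/s

Only the electrostatic force acts, so mechanical energy is conserved: ½mv² = U₁ − U₂ = kQq(1/r₁ − 1/r₂).
U₁ − U₂ = (8.99×10⁹ N·m²/C²)(3.99×10⁻⁶ C)(-2.60×10⁻⁶ C)(1/0.740 − 1/0.534) = 0.0486 J.
v = √(2·0.0486/0.0201) = 2.20 m/s.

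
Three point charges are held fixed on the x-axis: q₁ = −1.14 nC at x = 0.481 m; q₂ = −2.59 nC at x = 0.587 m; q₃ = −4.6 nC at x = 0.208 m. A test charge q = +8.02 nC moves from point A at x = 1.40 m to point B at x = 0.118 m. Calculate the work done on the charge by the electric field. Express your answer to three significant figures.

3.71×10⁻⁶ J

The work done by the electric force is W_field = −ΔU = −q(V_B − V_A) = q(V_A − V_B).
At A: distances to the source charges are 0.919 m, 0.813 m, 1.19 m; V_A = Σ kqᵢ/rᵢ = -74.5 V.
At B: distances to the source charges are 0.363 m, 0.469 m, 0.0900 m; V_B = Σ kqᵢ/rᵢ = -537 V.
ΔV = V_B − V_A = -463 V.
W_field = −qΔV = −(8.02×10⁻⁹ C)(-463 V) = 3.71×10⁻⁶ J.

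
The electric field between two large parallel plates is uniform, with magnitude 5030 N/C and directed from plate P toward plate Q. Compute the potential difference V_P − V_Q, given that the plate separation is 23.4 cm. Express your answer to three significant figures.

In a uniform field, potential decreases in the direction of E: ΔV = −E·d for a displacement d parallel to E.
Going from Q to P is a displacement of 23.4 cm opposite to the field, so V_P − V_Q = +Ed = 1180 V.

1180 V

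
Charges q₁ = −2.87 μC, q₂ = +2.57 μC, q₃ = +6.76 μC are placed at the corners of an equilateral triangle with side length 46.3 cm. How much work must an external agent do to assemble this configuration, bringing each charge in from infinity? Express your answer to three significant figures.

The work to assemble the configuration equals its total potential energy, U = Σ kqᵢqⱼ/rᵢⱼ over all pairs.
All three pair separations equal the side length, 0.463 m.
U = (-0.143) + (-0.377) + (0.337) = -0.183 J.

-0.183 J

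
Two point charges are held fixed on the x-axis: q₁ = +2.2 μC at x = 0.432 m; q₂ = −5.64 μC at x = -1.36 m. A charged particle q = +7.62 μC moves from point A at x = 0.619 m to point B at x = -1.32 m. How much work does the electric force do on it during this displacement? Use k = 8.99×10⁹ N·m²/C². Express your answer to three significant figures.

The work done by the electric force is W_field = −ΔU = −q(V_B − V_A) = q(V_A − V_B).
At A: distances to the source charges are 0.187 m, 1.98 m; V_A = Σ kqᵢ/rᵢ = 8.01×10⁴ V.
At B: distances to the source charges are 1.75 m, 0.0400 m; V_B = Σ kqᵢ/rᵢ = -1.26×10⁶ V.
ΔV = V_B − V_A = -1.34×10⁶ V.
W_field = −qΔV = −(7.62×10⁻⁶ C)(-1.34×10⁶ V) = 10.2 J.

10.2 J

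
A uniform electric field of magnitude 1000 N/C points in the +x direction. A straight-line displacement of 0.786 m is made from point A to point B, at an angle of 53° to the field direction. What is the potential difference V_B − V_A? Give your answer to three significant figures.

Only the component of displacement along E changes the potential: ΔV = −E·d·cosθ.
ΔV = −(1000 V/m)(0.786 m)cos53° = -473 V.

-473 V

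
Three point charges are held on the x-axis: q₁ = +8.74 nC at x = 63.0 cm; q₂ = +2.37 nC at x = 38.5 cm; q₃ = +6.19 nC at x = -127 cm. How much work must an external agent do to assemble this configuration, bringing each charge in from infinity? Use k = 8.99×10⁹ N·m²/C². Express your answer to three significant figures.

The assembly work is the sum of pairwise potential energies, U = Σ_{i<j} kqᵢqⱼ/rᵢⱼ.
Pair separations: r₁₂ = 0.245 m, r₁₃ = 1.90 m, r₂₃ = 1.66 m.
U = (7.60×10⁻⁷) + (2.56×10⁻⁷) + (7.97×10⁻⁸) = 1.10×10⁻⁶ J.

1.10×10⁻⁶ J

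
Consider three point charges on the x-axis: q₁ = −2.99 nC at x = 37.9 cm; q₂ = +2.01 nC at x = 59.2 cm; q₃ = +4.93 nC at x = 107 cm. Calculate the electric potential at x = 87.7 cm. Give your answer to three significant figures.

The total potential is the scalar sum of each charge's contribution, V = Σ kqᵢ/rᵢ.
Distances from the field point to each charge: r₁ = 0.498 m, r₂ = 0.285 m, r₃ = 0.193 m.
V = k[(-2.99×10⁻⁹)/(0.498) + (2.01×10⁻⁹)/(0.285) + (4.93×10⁻⁹)/(0.193)] = 239 V.

239 V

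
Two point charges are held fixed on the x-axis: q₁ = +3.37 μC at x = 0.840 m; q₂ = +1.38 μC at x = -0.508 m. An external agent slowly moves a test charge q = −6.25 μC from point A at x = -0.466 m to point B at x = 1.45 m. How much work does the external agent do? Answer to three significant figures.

For quasistatic motion the external work equals the change in potential energy: W_ext = qΔV = q(V_B − V_A).
At A: distances to the source charges are 1.31 m, 0.0420 m; V_A = Σ kqᵢ/rᵢ = 3.19×10⁵ V.
At B: distances to the source charges are 0.610 m, 1.96 m; V_B = Σ kqᵢ/rᵢ = 5.60×10⁴ V.
ΔV = V_B − V_A = -2.63×10⁵ V.
W_ext = qΔV = (-6.25×10⁻⁶ C)(-2.63×10⁵ V) = 1.64 J.

1.64 J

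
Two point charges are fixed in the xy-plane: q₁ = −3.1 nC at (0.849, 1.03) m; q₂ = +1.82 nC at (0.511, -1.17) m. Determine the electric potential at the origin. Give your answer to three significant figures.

Electric potential is a scalar, so the contributions from each charge add algebraically: V = Σ kqᵢ/rᵢ.
Distances from the field point to each charge: r₁ = 1.33 m, r₂ = 1.28 m.
V = k[(-3.10×10⁻⁹)/(1.33) + (1.82×10⁻⁹)/(1.28)] = -8.06 V.

-8.06 V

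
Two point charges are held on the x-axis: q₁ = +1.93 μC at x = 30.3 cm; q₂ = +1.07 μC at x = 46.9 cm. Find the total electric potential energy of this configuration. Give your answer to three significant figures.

0.112 J

The work to assemble the configuration equals its total potential energy, U = Σ kqᵢqⱼ/rᵢⱼ over all pairs.
Pair separations: r₁₂ = 0.166 m.
U = (0.112) = 0.112 J.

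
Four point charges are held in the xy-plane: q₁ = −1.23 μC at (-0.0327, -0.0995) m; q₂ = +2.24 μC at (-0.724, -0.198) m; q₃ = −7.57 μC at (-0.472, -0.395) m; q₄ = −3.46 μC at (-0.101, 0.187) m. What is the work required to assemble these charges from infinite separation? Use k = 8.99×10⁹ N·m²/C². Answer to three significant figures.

The assembly work is the sum of pairwise potential energies, U = Σ_{i<j} kqᵢqⱼ/rᵢⱼ.
Pair separations: r₁₂ = 0.698 m, r₁₃ = 0.529 m, r₁₄ = 0.295 m, r₂₃ = 0.320 m, r₂₄ = 0.732 m, r₃₄ = 0.690 m.
Summing all 6 pair terms gives U = 0.0220 J.

0.0220 J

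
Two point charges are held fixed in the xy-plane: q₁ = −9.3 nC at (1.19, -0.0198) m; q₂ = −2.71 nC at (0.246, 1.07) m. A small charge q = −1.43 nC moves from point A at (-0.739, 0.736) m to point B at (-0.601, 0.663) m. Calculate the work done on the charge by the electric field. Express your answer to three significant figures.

The work done by the electric force is W_field = −ΔU = −q(V_B − V_A) = q(V_A − V_B).
At A: distances to the source charges are 2.07 m, 1.04 m; V_A = Σ kqᵢ/rᵢ = -63.8 V.
At B: distances to the source charges are 1.92 m, 0.940 m; V_B = Σ kqᵢ/rᵢ = -69.5 V.
ΔV = V_B − V_A = -5.77 V.
W_field = −qΔV = −(-1.43×10⁻⁹ C)(-5.77 V) = -8.25×10⁻⁹ J.

-8.25×10⁻⁹ J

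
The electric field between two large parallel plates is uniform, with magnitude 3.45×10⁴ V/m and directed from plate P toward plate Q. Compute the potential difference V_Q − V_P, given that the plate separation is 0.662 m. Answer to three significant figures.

In a uniform field, potential decreases in the direction of E: ΔV = −E·d for a displacement d parallel to E.
Going from P to Q is a displacement of 0.662 m along the field, so V_Q − V_P = −Ed = -2.28×10⁴ V.

-2.28×10⁴ V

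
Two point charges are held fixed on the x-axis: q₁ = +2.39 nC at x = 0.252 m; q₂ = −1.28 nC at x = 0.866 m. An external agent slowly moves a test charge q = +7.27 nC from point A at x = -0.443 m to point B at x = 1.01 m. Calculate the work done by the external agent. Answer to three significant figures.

-5.36×10⁻⁷ J

For quasistatic motion the external work equals the change in potential energy: W_ext = qΔV = q(V_B − V_A).
At A: distances to the source charges are 0.695 m, 1.31 m; V_A = Σ kqᵢ/rᵢ = 22.1 V.
At B: distances to the source charges are 0.758 m, 0.144 m; V_B = Σ kqᵢ/rᵢ = -51.6 V.
ΔV = V_B − V_A = -73.7 V.
W_ext = qΔV = (7.27×10⁻⁹ C)(-73.7 V) = -5.36×10⁻⁷ J.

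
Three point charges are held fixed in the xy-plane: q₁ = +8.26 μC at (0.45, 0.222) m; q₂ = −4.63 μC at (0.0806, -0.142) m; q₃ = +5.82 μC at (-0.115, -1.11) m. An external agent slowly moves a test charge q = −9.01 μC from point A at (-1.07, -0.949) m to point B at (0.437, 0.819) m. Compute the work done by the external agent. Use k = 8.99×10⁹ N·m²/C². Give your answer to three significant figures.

-0.421 J

For quasistatic motion the external work equals the change in potential energy: W_ext = qΔV = q(V_B − V_A).
At A: distances to the source charges are 1.92 m, 1.41 m, 0.968 m; V_A = Σ kqᵢ/rᵢ = 6.31×10⁴ V.
At B: distances to the source charges are 0.597 m, 1.02 m, 2.01 m; V_B = Σ kqᵢ/rᵢ = 1.10×10⁵ V.
ΔV = V_B − V_A = 4.67×10⁴ V.
W_ext = qΔV = (-9.01×10⁻⁶ C)(4.67×10⁴ V) = -0.421 J.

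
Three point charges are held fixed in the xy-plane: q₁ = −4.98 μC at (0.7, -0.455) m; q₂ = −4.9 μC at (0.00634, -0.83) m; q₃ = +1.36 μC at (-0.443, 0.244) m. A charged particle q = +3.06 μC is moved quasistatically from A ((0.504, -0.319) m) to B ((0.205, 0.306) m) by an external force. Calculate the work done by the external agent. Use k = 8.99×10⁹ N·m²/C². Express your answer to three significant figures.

For quasistatic motion the external work equals the change in potential energy: W_ext = qΔV = q(V_B − V_A).
At A: distances to the source charges are 0.239 m, 0.713 m, 1.10 m; V_A = Σ kqᵢ/rᵢ = -2.38×10⁵ V.
At B: distances to the source charges are 0.908 m, 1.15 m, 0.651 m; V_B = Σ kqᵢ/rᵢ = -6.87×10⁴ V.
ΔV = V_B − V_A = 1.70×10⁵ V.
W_ext = qΔV = (3.06×10⁻⁶ C)(1.70×10⁵ V) = 0.519 J.

0.519 J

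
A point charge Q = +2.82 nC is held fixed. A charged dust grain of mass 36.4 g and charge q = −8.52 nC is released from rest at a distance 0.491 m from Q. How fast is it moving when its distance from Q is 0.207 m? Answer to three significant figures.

Only the electrostatic force acts, so mechanical energy is conserved: ½mv² = U₁ − U₂ = kQq(1/r₁ − 1/r₂).
U₁ − U₂ = (8.99×10⁹ N·m²/C²)(2.82×10⁻⁹ C)(-8.52×10⁻⁹ C)(1/0.491 − 1/0.207) = 6.04×10⁻⁷ J.
v = √(2·6.04×10⁻⁷/0.0364) = 5.76×10⁻³ m/s.

5.76×10⁻³ m/s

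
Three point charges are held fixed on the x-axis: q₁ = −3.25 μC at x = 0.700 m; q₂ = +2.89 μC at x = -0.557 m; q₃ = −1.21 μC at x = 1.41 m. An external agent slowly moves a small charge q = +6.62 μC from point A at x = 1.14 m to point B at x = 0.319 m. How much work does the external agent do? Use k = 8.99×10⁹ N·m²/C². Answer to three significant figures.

0.228 J

For quasistatic motion the external work equals the change in potential energy: W_ext = qΔV = q(V_B − V_A).
At A: distances to the source charges are 0.440 m, 1.70 m, 0.270 m; V_A = Σ kqᵢ/rᵢ = -9.14×10⁴ V.
At B: distances to the source charges are 0.381 m, 0.876 m, 1.09 m; V_B = Σ kqᵢ/rᵢ = -5.70×10⁴ V.
ΔV = V_B − V_A = 3.44×10⁴ V.
W_ext = qΔV = (6.62×10⁻⁶ C)(3.44×10⁴ V) = 0.228 J.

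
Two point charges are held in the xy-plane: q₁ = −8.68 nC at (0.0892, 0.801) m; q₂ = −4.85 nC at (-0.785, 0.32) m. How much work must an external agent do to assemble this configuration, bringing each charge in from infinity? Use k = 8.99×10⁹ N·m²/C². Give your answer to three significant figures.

3.79×10⁻⁷ J

The assembly work is the sum of pairwise potential energies, U = Σ_{i<j} kqᵢqⱼ/rᵢⱼ.
Pair separations: r₁₂ = 0.998 m.
U = (3.79×10⁻⁷) = 3.79×10⁻⁷ J.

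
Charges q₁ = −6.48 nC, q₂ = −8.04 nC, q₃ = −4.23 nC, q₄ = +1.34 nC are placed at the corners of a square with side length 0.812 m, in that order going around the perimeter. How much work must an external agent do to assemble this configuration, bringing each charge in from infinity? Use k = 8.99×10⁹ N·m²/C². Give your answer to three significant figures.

9.25×10⁻⁷ J

The work to assemble the configuration equals its total potential energy, U = Σ kqᵢqⱼ/rᵢⱼ over all pairs.
The four side pairs have separation 0.812 m and the two diagonal pairs 1.15 m.
Summing all 6 pair terms gives U = 9.25×10⁻⁷ J.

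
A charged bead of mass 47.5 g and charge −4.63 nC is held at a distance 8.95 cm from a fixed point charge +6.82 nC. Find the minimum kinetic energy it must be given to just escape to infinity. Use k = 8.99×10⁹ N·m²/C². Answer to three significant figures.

3.17×10⁻⁶ J

To just escape, total mechanical energy must reach zero at infinity: ½mv²_min + U = 0, so ½mv²_min = −U = |kQq|/r.
|U| = |kQq|/r = (8.99×10⁹ N·m²/C²)(6.82×10⁻⁹)(4.63×10⁻⁹)/(0.0895) = 3.17×10⁻⁶ J.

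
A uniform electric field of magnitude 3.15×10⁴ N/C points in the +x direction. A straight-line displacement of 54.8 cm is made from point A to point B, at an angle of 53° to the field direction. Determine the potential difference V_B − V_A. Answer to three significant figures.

Only the component of displacement along E changes the potential: ΔV = −E·d·cosθ.
ΔV = −(3.15×10⁴ V/m)(0.548 m)cos53° = -1.04×10⁴ V.

-1.04×10⁴ V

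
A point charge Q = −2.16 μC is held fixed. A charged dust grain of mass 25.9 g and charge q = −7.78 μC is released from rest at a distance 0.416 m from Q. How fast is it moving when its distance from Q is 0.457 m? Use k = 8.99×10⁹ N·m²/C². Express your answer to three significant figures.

Only the electrostatic force acts, so mechanical energy is conserved: ½mv² = U₁ − U₂ = kQq(1/r₁ − 1/r₂).
U₁ − U₂ = (8.99×10⁹ N·m²/C²)(-2.16×10⁻⁶ C)(-7.78×10⁻⁶ C)(1/0.416 − 1/0.457) = 0.0326 J.
v = √(2·0.0326/0.0259) = 1.59 m/s.

1.59 m/s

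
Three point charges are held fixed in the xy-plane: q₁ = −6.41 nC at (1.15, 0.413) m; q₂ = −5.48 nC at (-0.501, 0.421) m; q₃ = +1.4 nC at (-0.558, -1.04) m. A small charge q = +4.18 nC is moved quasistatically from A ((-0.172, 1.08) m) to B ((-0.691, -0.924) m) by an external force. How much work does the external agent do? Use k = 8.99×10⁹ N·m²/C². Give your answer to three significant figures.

4.58×10⁻⁷ J

For quasistatic motion the external work equals the change in potential energy: W_ext = qΔV = q(V_B − V_A).
At A: distances to the source charges are 1.48 m, 0.737 m, 2.15 m; V_A = Σ kqᵢ/rᵢ = -100 V.
At B: distances to the source charges are 2.28 m, 1.36 m, 0.176 m; V_B = Σ kqᵢ/rᵢ = 9.72 V.
ΔV = V_B − V_A = 110 V.
W_ext = qΔV = (4.18×10⁻⁹ C)(110 V) = 4.58×10⁻⁷ J.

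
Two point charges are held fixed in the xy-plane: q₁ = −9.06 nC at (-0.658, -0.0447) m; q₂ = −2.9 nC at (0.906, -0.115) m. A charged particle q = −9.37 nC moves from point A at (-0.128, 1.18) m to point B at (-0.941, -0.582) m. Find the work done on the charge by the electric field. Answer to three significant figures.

-6.66×10⁻⁷ J

The work done by the electric force is W_field = −ΔU = −q(V_B − V_A) = q(V_A − V_B).
At A: distances to the source charges are 1.33 m, 1.66 m; V_A = Σ kqᵢ/rᵢ = -76.8 V.
At B: distances to the source charges are 0.607 m, 1.91 m; V_B = Σ kqᵢ/rᵢ = -148 V.
ΔV = V_B − V_A = -71.0 V.
W_field = −qΔV = −(-9.37×10⁻⁹ C)(-71.0 V) = -6.66×10⁻⁷ J.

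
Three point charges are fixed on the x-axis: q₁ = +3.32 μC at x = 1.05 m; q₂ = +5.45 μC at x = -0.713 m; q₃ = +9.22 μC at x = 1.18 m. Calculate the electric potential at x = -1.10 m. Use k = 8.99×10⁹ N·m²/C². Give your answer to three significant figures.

1.77×10⁵ V

Electric potential is a scalar, so the contributions from each charge add algebraically: V = Σ kqᵢ/rᵢ.
Distances from the field point to each charge: r₁ = 2.15 m, r₂ = 0.387 m, r₃ = 2.28 m.
V = k[(3.32×10⁻⁶)/(2.15) + (5.45×10⁻⁶)/(0.387) + (9.22×10⁻⁶)/(2.28)] = 1.77×10⁵ V.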